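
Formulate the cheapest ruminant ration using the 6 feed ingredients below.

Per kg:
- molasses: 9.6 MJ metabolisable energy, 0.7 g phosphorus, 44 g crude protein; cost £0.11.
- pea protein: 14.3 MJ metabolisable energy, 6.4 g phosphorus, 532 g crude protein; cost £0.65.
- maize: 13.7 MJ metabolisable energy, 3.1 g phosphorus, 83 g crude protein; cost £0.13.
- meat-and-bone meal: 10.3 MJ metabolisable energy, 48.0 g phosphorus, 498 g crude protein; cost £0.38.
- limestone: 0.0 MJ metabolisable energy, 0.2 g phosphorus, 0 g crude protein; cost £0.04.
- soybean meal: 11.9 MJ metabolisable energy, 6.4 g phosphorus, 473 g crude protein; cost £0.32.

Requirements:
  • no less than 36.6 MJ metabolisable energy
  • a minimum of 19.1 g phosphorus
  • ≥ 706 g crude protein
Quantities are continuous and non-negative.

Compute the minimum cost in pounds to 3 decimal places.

Treat it as an LP. Let x1 = kg of molasses, x2 = kg of pea protein, x3 = kg of maize, x4 = kg of meat-and-bone meal, x5 = kg of limestone, x6 = kg of soybean meal.
min 0.11x1 + 0.65x2 + 0.13x3 + 0.38x4 + 0.04x5 + 0.32x6 subject to:
  9.6x1 + 14.3x2 + 13.7x3 + 10.3x4 + 11.9x6 ≥ 36.6   (metabolisable energy)
  0.7x1 + 6.4x2 + 3.1x3 + 48x4 + 0.2x5 + 6.4x6 ≥ 19.1   (phosphorus)
  44x1 + 532x2 + 83x3 + 498x4 + 473x6 ≥ 706   (crude protein)
  x1, x2, x3, x4, x5, x6 ≥ 0.
The optimal basis is {maize, meat-and-bone meal, soybean meal}; molasses, pea protein, limestone drop out. The metabolisable energy, phosphorus, crude protein requirements are met with equality.
Solving gives x3 = 1.652, x4 = 0.1523, x6 = 1.042.
Hence cost = 0.13·1.652 + 0.38·0.1523 + 0.32·1.042 = £0.60607.

£0.606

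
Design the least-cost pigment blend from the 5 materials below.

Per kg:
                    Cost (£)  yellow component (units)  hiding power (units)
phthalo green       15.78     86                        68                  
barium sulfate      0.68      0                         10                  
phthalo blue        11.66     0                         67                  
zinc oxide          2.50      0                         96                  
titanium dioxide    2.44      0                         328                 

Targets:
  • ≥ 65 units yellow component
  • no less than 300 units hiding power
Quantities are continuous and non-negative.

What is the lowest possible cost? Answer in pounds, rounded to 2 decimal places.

Treat it as an LP. Let x1 = kg of phthalo green, x2 = kg of barium sulfate, x3 = kg of phthalo blue, x4 = kg of zinc oxide, x5 = kg of titanium dioxide.
min 15.78x1 + 0.68x2 + 11.66x3 + 2.5x4 + 2.44x5 subject to:
  86x1 ≥ 65   (yellow component)
  68x1 + 10x2 + 67x3 + 96x4 + 328x5 ≥ 300   (hiding power)
  x1, x2, x3, x4, x5 ≥ 0.
The cheapest feasible vertex uses only phthalo green, titanium dioxide; barium sulfate, phthalo blue, zinc oxide are not used. There the yellow component and hiding power constraints are tight.
That vertex is x1 = 0.7558, x5 = 0.7579.
Total cost: 15.78·0.7558 + 2.44·0.7579 = 13.7758.

£13.78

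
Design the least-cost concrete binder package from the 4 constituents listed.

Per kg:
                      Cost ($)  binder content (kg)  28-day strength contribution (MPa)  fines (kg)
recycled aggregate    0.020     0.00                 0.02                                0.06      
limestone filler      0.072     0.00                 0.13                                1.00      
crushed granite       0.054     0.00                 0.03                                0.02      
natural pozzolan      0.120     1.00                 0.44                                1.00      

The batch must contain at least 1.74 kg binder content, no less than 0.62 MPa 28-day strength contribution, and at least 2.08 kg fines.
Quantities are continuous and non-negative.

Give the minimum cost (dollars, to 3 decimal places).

Let x1 = kg of recycled aggregate, x2 = kg of limestone filler, x3 = kg of crushed granite, x4 = kg of natural pozzolan.
Minimise 0.02x1 + 0.072x2 + 0.054x3 + 0.12x4 with:
  1x4 ≥ 1.74   (binder content)
  0.02x1 + 0.13x2 + 0.03x3 + 0.44x4 ≥ 0.62   (28-day strength contribution)
  0.06x1 + 1x2 + 0.02x3 + 1x4 ≥ 2.08   (fines)
  x1, x2, x3, x4 ≥ 0.
The optimal basis is {limestone filler, natural pozzolan}; recycled aggregate, crushed granite drop out. The binder content and fines requirements are met with equality.
Solving gives x2 = 0.34, x4 = 1.74.
Objective = 0.072·0.34 + 0.12·1.74 = 0.23328.

$0.233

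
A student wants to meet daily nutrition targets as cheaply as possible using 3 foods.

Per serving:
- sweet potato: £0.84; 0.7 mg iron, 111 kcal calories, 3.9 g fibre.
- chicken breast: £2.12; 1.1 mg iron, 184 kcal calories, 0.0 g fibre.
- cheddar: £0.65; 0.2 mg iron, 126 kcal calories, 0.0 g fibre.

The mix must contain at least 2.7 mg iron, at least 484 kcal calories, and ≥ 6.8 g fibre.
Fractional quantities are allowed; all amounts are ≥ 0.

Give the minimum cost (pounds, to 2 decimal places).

Let x1 = servings of sweet potato, x2 = servings of chicken breast, x3 = servings of cheddar.
min 0.84x1 + 2.12x2 + 0.65x3 subject to:
  0.7x1 + 1.1x2 + 0.2x3 ≥ 2.7   (iron)
  111x1 + 184x2 + 126x3 ≥ 484   (calories)
  3.9x1 ≥ 6.8   (fibre)
  x1, x2, x3 ≥ 0.
The optimal basis is {sweet potato, cheddar}; chicken breast drops out. There the iron and calories constraints are tight.
Solving gives x1 = 3.688, x3 = 0.5924.
Cost = 0.84·3.688 + 0.65·0.5924 = 3.4830.

£3.48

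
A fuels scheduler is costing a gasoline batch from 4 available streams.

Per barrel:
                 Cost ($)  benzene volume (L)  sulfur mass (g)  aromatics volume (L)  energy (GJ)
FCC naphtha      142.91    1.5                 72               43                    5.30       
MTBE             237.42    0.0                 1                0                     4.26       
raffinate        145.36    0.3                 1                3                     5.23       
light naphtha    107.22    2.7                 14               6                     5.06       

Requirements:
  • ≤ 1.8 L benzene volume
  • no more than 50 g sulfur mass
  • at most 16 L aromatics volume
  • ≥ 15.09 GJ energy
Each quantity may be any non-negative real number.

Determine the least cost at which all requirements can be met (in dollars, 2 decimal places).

Let x1 = barrels of FCC naphtha, x2 = barrels of MTBE, x3 = barrels of raffinate, x4 = barrels of light naphtha.
Minimize 142.91x1 + 237.42x2 + 145.36x3 + 107.22x4 s.t.:
  1.5x1 + 0.3x3 + 2.7x4 ≤ 1.8   (benzene volume)
  72x1 + 1x2 + 1x3 + 14x4 ≤ 50   (sulfur mass)
  43x1 + 3x3 + 6x4 ≤ 16   (aromatics volume)
  5.3x1 + 4.26x2 + 5.23x3 + 5.06x4 ≥ 15.09   (energy)
  x1, x2, x3, x4 ≥ 0.
The optimal basis is {raffinate, light naphtha}; FCC naphtha, MTBE drop out. Binding constraints: benzene volume and energy.
Solving gives x3 = 2.51012, x4 = 0.387765.
Cost = 145.36·2.51012 + 107.22·0.387765 = 406.4472.

$406.45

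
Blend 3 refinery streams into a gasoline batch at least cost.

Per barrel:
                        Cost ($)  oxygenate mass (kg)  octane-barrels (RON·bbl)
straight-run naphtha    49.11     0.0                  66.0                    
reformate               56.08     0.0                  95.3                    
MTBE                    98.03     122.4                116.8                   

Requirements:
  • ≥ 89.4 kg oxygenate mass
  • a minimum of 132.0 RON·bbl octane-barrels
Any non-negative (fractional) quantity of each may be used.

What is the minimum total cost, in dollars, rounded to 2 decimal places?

$99.08

Set it up as a linear program. Let x1 = barrels of straight-run naphtha, x2 = barrels of reformate, x3 = barrels of MTBE.
Minimise 49.11x1 + 56.08x2 + 98.03x3 with:
  122.4x3 ≥ 89.4   (oxygenate mass)
  66x1 + 95.3x2 + 116.8x3 ≥ 132   (octane-barrels)
  x1, x2, x3 ≥ 0.
The minimum-cost mix takes nothing from straight-run naphtha — only reformate, MTBE. Binding constraints: oxygenate mass and octane-barrels.
Optimal quantities: reformate = 0.48993 barrels, MTBE = 0.73039 barrels.
Cost = 56.08·0.48993 + 98.03·0.73039 = 99.0754.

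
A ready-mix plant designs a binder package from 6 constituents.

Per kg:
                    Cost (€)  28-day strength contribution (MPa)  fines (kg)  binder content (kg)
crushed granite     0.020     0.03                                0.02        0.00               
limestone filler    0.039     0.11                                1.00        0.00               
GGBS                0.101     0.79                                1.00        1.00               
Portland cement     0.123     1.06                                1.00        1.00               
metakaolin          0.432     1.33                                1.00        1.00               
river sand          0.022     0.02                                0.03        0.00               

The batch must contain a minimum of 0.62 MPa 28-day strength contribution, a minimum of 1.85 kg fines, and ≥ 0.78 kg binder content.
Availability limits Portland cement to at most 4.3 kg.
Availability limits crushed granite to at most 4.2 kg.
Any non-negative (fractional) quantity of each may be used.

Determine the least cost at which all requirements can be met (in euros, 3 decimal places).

€0.121

Treat it as an LP. Let x1 = kg of crushed granite, x2 = kg of limestone filler, x3 = kg of GGBS, x4 = kg of Portland cement, x5 = kg of metakaolin, x6 = kg of river sand.
min 0.02x1 + 0.039x2 + 0.101x3 + 0.123x4 + 0.432x5 + 0.022x6 subject to:
  0.03x1 + 0.11x2 + 0.79x3 + 1.06x4 + 1.33x5 + 0.02x6 ≥ 0.62   (28-day strength contribution)
  0.02x1 + 1x2 + 1x3 + 1x4 + 1x5 + 0.03x6 ≥ 1.85   (fines)
  1x3 + 1x4 + 1x5 ≥ 0.78   (binder content)
  x4 ≤ 4.3
  x1 ≤ 4.2
  x1, x2, x3, x4, x5, x6 ≥ 0.
At the optimum only limestone filler, GGBS are positive (crushed granite, Portland cement, metakaolin, river sand = 0). There the fines and binder content constraints are tight.
That vertex is x2 = 1.07, x3 = 0.78.
Total cost: 0.039·1.07 + 0.101·0.78 = 0.12051.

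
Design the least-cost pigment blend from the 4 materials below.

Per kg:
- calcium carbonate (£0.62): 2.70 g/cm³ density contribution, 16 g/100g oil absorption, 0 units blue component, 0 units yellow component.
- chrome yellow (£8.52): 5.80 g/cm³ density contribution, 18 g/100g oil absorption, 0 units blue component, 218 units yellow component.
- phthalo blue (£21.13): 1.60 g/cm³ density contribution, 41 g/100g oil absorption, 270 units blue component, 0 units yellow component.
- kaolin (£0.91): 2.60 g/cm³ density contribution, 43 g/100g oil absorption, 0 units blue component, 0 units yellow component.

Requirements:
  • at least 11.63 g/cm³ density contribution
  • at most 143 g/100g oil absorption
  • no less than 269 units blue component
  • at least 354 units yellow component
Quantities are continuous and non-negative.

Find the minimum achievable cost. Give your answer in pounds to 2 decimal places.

Set it up as a linear program. Let x1 = kg of calcium carbonate, x2 = kg of chrome yellow, x3 = kg of phthalo blue, x4 = kg of kaolin.
min 0.62x1 + 8.52x2 + 21.13x3 + 0.91x4 s.t.:
  2.7x1 + 5.8x2 + 1.6x3 + 2.6x4 ≥ 11.63   (density contribution)
  16x1 + 18x2 + 41x3 + 43x4 ≤ 143   (oil absorption)
  270x3 ≥ 269   (blue component)
  218x2 ≥ 354   (yellow component)
  x1, x2, x3, x4 ≥ 0.
The minimum-cost mix takes nothing from kaolin — only calcium carbonate, chrome yellow, phthalo blue. The density contribution, blue component, yellow component requirements are met with equality.
That vertex is x1 = 0.2287, x2 = 1.624, x3 = 0.9963.
Hence cost = 0.62·0.2287 + 8.52·1.624 + 21.13·0.9963 = £35.0301.

£35.03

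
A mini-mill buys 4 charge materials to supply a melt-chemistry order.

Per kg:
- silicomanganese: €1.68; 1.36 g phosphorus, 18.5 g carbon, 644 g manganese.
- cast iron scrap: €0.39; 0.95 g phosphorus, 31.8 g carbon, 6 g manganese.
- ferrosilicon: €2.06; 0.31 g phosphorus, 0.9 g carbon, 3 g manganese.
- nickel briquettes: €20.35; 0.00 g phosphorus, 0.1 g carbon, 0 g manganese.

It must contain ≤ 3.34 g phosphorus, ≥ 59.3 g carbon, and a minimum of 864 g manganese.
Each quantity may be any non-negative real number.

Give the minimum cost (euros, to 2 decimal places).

Treat it as an LP. Let x1 = kg of silicomanganese, x2 = kg of cast iron scrap, x3 = kg of ferrosilicon, x4 = kg of nickel briquettes.
Minimise 1.68x1 + 0.39x2 + 2.06x3 + 20.35x4 with:
  1.36x1 + 0.95x2 + 0.31x3 ≤ 3.34   (phosphorus)
  18.5x1 + 31.8x2 + 0.9x3 + 0.1x4 ≥ 59.3   (carbon)
  644x1 + 6x2 + 3x3 ≥ 864   (manganese)
  x1, x2, x3, x4 ≥ 0.
The cheapest feasible vertex uses only silicomanganese, cast iron scrap; ferrosilicon, nickel briquettes are not used. The carbon and manganese requirements are met with equality.
Optimal quantities: silicomanganese = 1.331 kg, cast iron scrap = 1.09 kg.
Objective = 1.68·1.331 + 0.39·1.09 = 2.6612.

€2.66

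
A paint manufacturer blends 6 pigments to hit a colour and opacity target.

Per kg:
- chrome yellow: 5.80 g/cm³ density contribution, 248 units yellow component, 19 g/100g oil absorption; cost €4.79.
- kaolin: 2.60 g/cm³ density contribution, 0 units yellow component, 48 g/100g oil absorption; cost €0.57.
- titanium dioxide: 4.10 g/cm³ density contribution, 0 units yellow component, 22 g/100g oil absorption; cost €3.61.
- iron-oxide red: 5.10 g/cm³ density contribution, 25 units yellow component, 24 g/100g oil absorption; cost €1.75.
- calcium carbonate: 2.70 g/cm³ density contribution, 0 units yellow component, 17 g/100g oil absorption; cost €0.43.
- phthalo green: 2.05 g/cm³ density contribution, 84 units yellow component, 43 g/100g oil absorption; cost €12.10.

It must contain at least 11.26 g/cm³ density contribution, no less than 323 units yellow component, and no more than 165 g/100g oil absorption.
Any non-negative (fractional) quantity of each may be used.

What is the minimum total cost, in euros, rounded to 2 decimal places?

€6.83

Let x1 = kg of chrome yellow, x2 = kg of kaolin, x3 = kg of titanium dioxide, x4 = kg of iron-oxide red, x5 = kg of calcium carbonate, x6 = kg of phthalo green.
Minimise 4.79x1 + 0.57x2 + 3.61x3 + 1.75x4 + 0.43x5 + 12.1x6 with:
  5.8x1 + 2.6x2 + 4.1x3 + 5.1x4 + 2.7x5 + 2.05x6 ≥ 11.26   (density contribution)
  248x1 + 25x4 + 84x6 ≥ 323   (yellow component)
  19x1 + 48x2 + 22x3 + 24x4 + 17x5 + 43x6 ≤ 165   (oil absorption)
  x1, x2, x3, x4, x5, x6 ≥ 0.
The cheapest feasible vertex uses only chrome yellow, calcium carbonate; kaolin, titanium dioxide, iron-oxide red, phthalo green are not used. Binding constraints: density contribution and yellow component.
So chrome yellow = 1.302 kg, calcium carbonate = 1.373 kg.
Total cost: 4.79·1.302 + 0.43·1.373 = 6.8270.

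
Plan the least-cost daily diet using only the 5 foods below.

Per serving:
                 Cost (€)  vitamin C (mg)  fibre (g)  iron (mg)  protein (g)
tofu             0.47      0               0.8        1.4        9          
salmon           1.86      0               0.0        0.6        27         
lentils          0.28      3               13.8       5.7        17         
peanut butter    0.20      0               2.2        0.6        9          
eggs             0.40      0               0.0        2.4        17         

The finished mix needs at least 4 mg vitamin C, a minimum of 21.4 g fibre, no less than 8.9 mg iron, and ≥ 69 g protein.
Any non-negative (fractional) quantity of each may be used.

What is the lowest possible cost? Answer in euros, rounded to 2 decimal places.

This is a linear program. Let x1 = servings of tofu, x2 = servings of salmon, x3 = servings of lentils, x4 = servings of peanut butter, x5 = servings of eggs.
Minimise 0.47x1 + 1.86x2 + 0.28x3 + 0.2x4 + 0.4x5 with:
  3x3 ≥ 4   (vitamin C)
  0.8x1 + 13.8x3 + 2.2x4 ≥ 21.4   (fibre)
  1.4x1 + 0.6x2 + 5.7x3 + 0.6x4 + 2.4x5 ≥ 8.9   (iron)
  9x1 + 27x2 + 17x3 + 9x4 + 17x5 ≥ 69   (protein)
  x1, x2, x3, x4, x5 ≥ 0.
The optimal basis is {lentils}; tofu, salmon, peanut butter, eggs drop out. There the protein constraint is tight.
So lentils = 4.059 servings.
Total cost: 0.28·4.059 = 1.1365.

€1.14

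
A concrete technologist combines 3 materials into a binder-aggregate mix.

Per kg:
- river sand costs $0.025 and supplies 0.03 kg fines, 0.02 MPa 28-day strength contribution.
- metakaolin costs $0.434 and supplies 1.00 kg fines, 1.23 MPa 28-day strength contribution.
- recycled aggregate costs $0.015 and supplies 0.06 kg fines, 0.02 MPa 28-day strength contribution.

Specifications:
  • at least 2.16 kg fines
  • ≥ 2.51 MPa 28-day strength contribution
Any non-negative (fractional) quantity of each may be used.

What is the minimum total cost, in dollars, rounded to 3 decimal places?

Let x1 = kg of river sand, x2 = kg of metakaolin, x3 = kg of recycled aggregate.
min 0.025x1 + 0.434x2 + 0.015x3 with:
  0.03x1 + 1x2 + 0.06x3 ≥ 2.16   (fines)
  0.02x1 + 1.23x2 + 0.02x3 ≥ 2.51   (28-day strength contribution)
  x1, x2, x3 ≥ 0.
The cheapest feasible vertex uses only metakaolin, recycled aggregate; river sand is not used. The fines and 28-day strength contribution requirements are met with equality.
Solving gives x2 = 1.996, x3 = 2.729.
Total cost: 0.434·1.996 + 0.015·2.729 = 0.90720.

$0.907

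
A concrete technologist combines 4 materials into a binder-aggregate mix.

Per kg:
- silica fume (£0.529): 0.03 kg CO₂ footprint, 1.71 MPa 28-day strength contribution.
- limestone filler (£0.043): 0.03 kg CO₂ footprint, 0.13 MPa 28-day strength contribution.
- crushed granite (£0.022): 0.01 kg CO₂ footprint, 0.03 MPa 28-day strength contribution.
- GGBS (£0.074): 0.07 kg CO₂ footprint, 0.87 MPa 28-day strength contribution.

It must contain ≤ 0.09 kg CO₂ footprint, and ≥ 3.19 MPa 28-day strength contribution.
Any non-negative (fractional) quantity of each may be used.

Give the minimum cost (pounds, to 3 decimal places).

£0.866

Let x1 = kg of silica fume, x2 = kg of limestone filler, x3 = kg of crushed granite, x4 = kg of GGBS.
Minimize 0.529x1 + 0.043x2 + 0.022x3 + 0.074x4 with:
  0.03x1 + 0.03x2 + 0.01x3 + 0.07x4 ≤ 0.09   (CO₂ footprint)
  1.71x1 + 0.13x2 + 0.03x3 + 0.87x4 ≥ 3.19   (28-day strength contribution)
  x1, x2, x3, x4 ≥ 0.
The minimum-cost mix takes nothing from limestone filler, crushed granite — only silica fume, GGBS. The CO₂ footprint and 28-day strength contribution requirements are met with equality.
So silica fume = 1.54915 kg, GGBS = 0.621795 kg.
Cost = 0.529·1.54915 + 0.074·0.621795 = 0.86551.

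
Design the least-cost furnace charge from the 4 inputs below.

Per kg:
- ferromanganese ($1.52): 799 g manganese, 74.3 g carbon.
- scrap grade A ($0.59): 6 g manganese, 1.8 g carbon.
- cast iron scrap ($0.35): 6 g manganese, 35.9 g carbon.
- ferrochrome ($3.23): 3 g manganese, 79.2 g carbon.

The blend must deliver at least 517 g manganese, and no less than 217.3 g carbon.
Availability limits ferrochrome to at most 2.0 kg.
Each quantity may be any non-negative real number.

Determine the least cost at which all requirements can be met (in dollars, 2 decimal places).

$2.60

Let x1 = kg of ferromanganese, x2 = kg of scrap grade A, x3 = kg of cast iron scrap, x4 = kg of ferrochrome.
Minimise 1.52x1 + 0.59x2 + 0.35x3 + 3.23x4 with:
  799x1 + 6x2 + 6x3 + 3x4 ≥ 517   (manganese)
  74.3x1 + 1.8x2 + 35.9x3 + 79.2x4 ≥ 217.3   (carbon)
  x4 ≤ 2
  x1, x2, x3, x4 ≥ 0.
The minimum-cost mix takes nothing from scrap grade A, ferrochrome — only ferromanganese, cast iron scrap. There the manganese and carbon constraints are tight.
Solving gives x1 = 0.6111, x3 = 4.788.
Total cost: 1.52·0.6111 + 0.35·4.788 = 2.6047.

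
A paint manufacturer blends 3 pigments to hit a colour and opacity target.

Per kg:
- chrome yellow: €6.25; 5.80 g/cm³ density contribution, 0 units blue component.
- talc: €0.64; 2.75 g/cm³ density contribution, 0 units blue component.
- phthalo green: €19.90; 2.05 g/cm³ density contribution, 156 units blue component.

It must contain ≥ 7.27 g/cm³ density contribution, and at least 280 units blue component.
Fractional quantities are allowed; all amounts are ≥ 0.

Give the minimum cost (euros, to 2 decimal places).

€36.55

Set it up as a linear program. Let x1 = kg of chrome yellow, x2 = kg of talc, x3 = kg of phthalo green.
Minimize 6.25x1 + 0.64x2 + 19.9x3 with:
  5.8x1 + 2.75x2 + 2.05x3 ≥ 7.27   (density contribution)
  156x3 ≥ 280   (blue component)
  x1, x2, x3 ≥ 0.
The minimum-cost mix takes nothing from chrome yellow — only talc, phthalo green. Binding constraints: density contribution and blue component.
That vertex is x2 = 1.3056, x3 = 1.7949.
Hence cost = 0.64·1.3056 + 19.9·1.7949 = €36.5541.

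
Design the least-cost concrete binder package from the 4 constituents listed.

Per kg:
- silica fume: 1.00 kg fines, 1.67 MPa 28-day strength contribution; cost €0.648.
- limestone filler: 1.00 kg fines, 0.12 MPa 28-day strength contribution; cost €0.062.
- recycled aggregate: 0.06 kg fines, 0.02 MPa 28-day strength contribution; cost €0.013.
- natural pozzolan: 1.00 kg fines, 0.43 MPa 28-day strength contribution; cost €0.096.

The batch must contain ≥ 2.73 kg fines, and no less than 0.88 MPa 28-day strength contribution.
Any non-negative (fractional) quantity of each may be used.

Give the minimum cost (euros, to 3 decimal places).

€0.230

Let x1 = kg of silica fume, x2 = kg of limestone filler, x3 = kg of recycled aggregate, x4 = kg of natural pozzolan.
Minimise 0.648x1 + 0.062x2 + 0.013x3 + 0.096x4 subject to:
  1x1 + 1x2 + 0.06x3 + 1x4 ≥ 2.73   (fines)
  1.67x1 + 0.12x2 + 0.02x3 + 0.43x4 ≥ 0.88   (28-day strength contribution)
  x1, x2, x3, x4 ≥ 0.
The cheapest feasible vertex uses only limestone filler, natural pozzolan; silica fume, recycled aggregate are not used. The fines and 28-day strength contribution requirements are met with equality.
Solving gives x2 = 0.9481, x4 = 1.782.
Total cost: 0.062·0.9481 + 0.096·1.782 = 0.22985.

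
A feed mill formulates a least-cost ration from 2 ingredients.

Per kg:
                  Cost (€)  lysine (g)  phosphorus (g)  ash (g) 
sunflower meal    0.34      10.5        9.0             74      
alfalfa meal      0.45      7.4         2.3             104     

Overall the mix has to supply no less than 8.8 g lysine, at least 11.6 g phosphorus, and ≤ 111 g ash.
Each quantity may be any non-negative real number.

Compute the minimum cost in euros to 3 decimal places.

€0.438

Let x1 = kg of sunflower meal, x2 = kg of alfalfa meal.
min 0.34x1 + 0.45x2 s.t.:
  10.5x1 + 7.4x2 ≥ 8.8   (lysine)
  9x1 + 2.3x2 ≥ 11.6   (phosphorus)
  74x1 + 104x2 ≤ 111   (ash)
  x1, x2 ≥ 0.
The minimum-cost mix takes nothing from alfalfa meal — only sunflower meal. The phosphorus requirement is met with equality.
That vertex is x1 = 1.289.
Objective = 0.34·1.289 = 0.43826.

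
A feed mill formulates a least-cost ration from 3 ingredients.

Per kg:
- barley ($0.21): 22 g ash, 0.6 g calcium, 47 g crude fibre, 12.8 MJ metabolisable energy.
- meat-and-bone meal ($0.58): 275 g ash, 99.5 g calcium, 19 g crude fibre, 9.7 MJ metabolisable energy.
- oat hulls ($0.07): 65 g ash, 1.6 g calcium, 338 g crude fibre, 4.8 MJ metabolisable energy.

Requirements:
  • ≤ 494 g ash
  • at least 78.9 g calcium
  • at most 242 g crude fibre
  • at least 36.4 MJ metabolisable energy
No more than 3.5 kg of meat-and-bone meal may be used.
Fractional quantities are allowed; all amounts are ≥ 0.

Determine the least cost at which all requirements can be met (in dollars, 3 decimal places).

This is a linear program. Let x1 = kg of barley, x2 = kg of meat-and-bone meal, x3 = kg of oat hulls.
min 0.21x1 + 0.58x2 + 0.07x3 s.t.:
  22x1 + 275x2 + 65x3 ≤ 494   (ash)
  0.6x1 + 99.5x2 + 1.6x3 ≥ 78.9   (calcium)
  47x1 + 19x2 + 338x3 ≤ 242   (crude fibre)
  12.8x1 + 9.7x2 + 4.8x3 ≥ 36.4   (metabolisable energy)
  x2 ≤ 3.5
  x1, x2, x3 ≥ 0.
The optimal mix uses every input. Binding constraints: calcium, crude fibre, metabolisable energy.
Optimal quantities: barley = 2.115 kg, meat-and-bone meal = 0.7741 kg, oat hulls = 0.3783 kg.
Hence cost = 0.21·2.115 + 0.58·0.7741 + 0.07·0.3783 = $0.91961.

$0.920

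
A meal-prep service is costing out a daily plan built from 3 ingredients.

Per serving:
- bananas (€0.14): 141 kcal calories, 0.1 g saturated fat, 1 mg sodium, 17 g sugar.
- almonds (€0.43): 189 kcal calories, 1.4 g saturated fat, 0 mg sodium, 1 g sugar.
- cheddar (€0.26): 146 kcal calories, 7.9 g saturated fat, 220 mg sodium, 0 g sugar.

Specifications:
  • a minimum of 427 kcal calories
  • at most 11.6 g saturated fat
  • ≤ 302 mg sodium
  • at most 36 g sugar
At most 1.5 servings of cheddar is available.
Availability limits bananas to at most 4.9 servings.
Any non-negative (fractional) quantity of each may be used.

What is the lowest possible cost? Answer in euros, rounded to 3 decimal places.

Treat it as an LP. Let x1 = servings of bananas, x2 = servings of almonds, x3 = servings of cheddar.
min 0.14x1 + 0.43x2 + 0.26x3 s.t.:
  141x1 + 189x2 + 146x3 ≥ 427   (calories)
  0.1x1 + 1.4x2 + 7.9x3 ≤ 11.6   (saturated fat)
  1x1 + 220x3 ≤ 302   (sodium)
  17x1 + 1x2 ≤ 36   (sugar)
  x3 ≤ 1.5
  x1 ≤ 4.9
  x1, x2, x3 ≥ 0.
The cheapest feasible vertex uses only bananas, cheddar; almonds is not used. The calories and sugar requirements are met with equality.
That vertex is x1 = 2.118, x3 = 0.8795.
Hence cost = 0.14·2.118 + 0.26·0.8795 = €0.52519.

€0.525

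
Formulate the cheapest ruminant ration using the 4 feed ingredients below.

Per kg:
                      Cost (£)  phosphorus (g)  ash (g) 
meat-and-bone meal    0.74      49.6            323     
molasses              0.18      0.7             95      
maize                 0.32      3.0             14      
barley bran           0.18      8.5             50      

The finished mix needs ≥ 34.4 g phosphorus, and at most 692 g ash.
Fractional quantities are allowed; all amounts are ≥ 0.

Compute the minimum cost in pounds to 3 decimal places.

This is a linear program. Let x1 = kg of meat-and-bone meal, x2 = kg of molasses, x3 = kg of maize, x4 = kg of barley bran.
min 0.74x1 + 0.18x2 + 0.32x3 + 0.18x4 s.t.:
  49.6x1 + 0.7x2 + 3x3 + 8.5x4 ≥ 34.4   (phosphorus)
  323x1 + 95x2 + 14x3 + 50x4 ≤ 692   (ash)
  x1, x2, x3, x4 ≥ 0.
The optimal basis is {meat-and-bone meal}; molasses, maize, barley bran drop out. There the phosphorus constraint is tight.
Optimal quantities: meat-and-bone meal = 0.6935 kg.
Total cost: 0.74·0.6935 = 0.51319.

£0.513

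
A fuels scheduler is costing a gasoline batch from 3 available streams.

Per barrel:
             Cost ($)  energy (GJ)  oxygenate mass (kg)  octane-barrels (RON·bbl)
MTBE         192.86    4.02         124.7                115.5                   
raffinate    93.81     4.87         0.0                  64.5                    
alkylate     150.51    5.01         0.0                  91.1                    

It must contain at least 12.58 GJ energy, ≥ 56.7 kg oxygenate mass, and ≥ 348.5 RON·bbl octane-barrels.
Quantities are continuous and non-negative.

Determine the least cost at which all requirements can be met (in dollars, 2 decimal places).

Let x1 = barrels of MTBE, x2 = barrels of raffinate, x3 = barrels of alkylate.
Minimise 192.86x1 + 93.81x2 + 150.51x3 with:
  4.02x1 + 4.87x2 + 5.01x3 ≥ 12.58   (energy)
  124.7x1 ≥ 56.7   (oxygenate mass)
  115.5x1 + 64.5x2 + 91.1x3 ≥ 348.5   (octane-barrels)
  x1, x2, x3 ≥ 0.
The cheapest feasible vertex uses only MTBE, raffinate; alkylate is not used. The oxygenate mass and octane-barrels requirements are met with equality.
So MTBE = 0.45469 barrels, raffinate = 4.5889 barrels.
Total cost: 192.86·0.45469 + 93.81·4.5889 = 518.1762.

$518.18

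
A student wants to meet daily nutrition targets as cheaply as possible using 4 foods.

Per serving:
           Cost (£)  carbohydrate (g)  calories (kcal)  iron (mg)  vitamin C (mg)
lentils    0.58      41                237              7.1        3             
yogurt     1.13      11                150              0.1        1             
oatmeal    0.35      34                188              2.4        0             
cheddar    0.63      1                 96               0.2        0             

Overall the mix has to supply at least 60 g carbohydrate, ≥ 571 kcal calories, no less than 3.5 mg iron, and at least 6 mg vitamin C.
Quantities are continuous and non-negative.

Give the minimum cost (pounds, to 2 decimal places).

Let x1 = servings of lentils, x2 = servings of yogurt, x3 = servings of oatmeal, x4 = servings of cheddar.
Minimise 0.58x1 + 1.13x2 + 0.35x3 + 0.63x4 s.t.:
  41x1 + 11x2 + 34x3 + 1x4 ≥ 60   (carbohydrate)
  237x1 + 150x2 + 188x3 + 96x4 ≥ 571   (calories)
  7.1x1 + 0.1x2 + 2.4x3 + 0.2x4 ≥ 3.5   (iron)
  3x1 + 1x2 ≥ 6   (vitamin C)
  x1, x2, x3, x4 ≥ 0.
The optimal basis is {lentils, oatmeal}; yogurt, cheddar drop out. There the calories and vitamin C constraints are tight.
That vertex is x1 = 2, x3 = 0.516.
Hence cost = 0.58·2 + 0.35·0.516 = £1.3406.

£1.34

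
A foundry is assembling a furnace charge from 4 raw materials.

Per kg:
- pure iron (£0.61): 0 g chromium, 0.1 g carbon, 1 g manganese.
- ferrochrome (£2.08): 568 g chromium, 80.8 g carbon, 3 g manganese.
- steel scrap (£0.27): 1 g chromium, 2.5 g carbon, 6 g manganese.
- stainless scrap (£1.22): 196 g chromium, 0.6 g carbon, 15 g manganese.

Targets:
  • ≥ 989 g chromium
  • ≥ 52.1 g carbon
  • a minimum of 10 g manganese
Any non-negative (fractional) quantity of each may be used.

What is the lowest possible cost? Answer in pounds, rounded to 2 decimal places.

£3.79

Set it up as a linear program. Let x1 = kg of pure iron, x2 = kg of ferrochrome, x3 = kg of steel scrap, x4 = kg of stainless scrap.
min 0.61x1 + 2.08x2 + 0.27x3 + 1.22x4 s.t.:
  568x2 + 1x3 + 196x4 ≥ 989   (chromium)
  0.1x1 + 80.8x2 + 2.5x3 + 0.6x4 ≥ 52.1   (carbon)
  1x1 + 3x2 + 6x3 + 15x4 ≥ 10   (manganese)
  x1, x2, x3, x4 ≥ 0.
The minimum-cost mix takes nothing from pure iron, steel scrap — only ferrochrome, stainless scrap. There the chromium and manganese constraints are tight.
So ferrochrome = 1.623 kg, stainless scrap = 0.342 kg.
Objective = 2.08·1.623 + 1.22·0.342 = 3.7931.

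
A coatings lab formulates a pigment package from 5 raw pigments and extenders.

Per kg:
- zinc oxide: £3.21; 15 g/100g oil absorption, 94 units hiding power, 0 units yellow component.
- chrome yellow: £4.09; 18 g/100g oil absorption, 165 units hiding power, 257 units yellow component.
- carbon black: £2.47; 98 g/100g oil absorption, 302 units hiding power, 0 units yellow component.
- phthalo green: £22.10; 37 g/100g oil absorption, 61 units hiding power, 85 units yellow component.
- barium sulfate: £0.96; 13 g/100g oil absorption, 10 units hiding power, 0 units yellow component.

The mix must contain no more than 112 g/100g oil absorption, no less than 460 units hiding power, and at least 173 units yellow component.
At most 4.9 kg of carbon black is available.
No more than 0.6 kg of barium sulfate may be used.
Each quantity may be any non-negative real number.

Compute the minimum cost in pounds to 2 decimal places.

£6.64

Set it up as a linear program. Let x1 = kg of zinc oxide, x2 = kg of chrome yellow, x3 = kg of carbon black, x4 = kg of phthalo green, x5 = kg of barium sulfate.
Minimize 3.21x1 + 4.09x2 + 2.47x3 + 22.1x4 + 0.96x5 s.t.:
  15x1 + 18x2 + 98x3 + 37x4 + 13x5 ≤ 112   (oil absorption)
  94x1 + 165x2 + 302x3 + 61x4 + 10x5 ≥ 460   (hiding power)
  257x2 + 85x4 ≥ 173   (yellow component)
  x3 ≤ 4.9
  x5 ≤ 0.6
  x1, x2, x3, x4, x5 ≥ 0.
The cheapest feasible vertex uses only chrome yellow, carbon black; zinc oxide, phthalo green, barium sulfate are not used. Binding constraints: oil absorption and hiding power.
That vertex is x2 = 1.049, x3 = 0.9503.
Hence cost = 4.09·1.049 + 2.47·0.9503 = £6.6377.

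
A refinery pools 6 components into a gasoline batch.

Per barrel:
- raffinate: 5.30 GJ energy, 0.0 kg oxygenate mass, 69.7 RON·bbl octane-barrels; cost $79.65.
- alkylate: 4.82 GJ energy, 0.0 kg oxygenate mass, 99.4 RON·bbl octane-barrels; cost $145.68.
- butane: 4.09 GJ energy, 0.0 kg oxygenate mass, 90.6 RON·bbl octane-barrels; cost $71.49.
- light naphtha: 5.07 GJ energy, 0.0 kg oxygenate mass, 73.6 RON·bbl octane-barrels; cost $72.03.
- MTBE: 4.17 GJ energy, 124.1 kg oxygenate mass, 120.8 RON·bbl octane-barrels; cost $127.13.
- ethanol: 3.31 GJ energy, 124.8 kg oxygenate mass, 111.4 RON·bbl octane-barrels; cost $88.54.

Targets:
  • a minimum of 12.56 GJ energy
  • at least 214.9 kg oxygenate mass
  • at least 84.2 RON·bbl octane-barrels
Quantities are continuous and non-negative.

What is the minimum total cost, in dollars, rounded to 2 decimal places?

This is a linear program. Let x1 = barrels of raffinate, x2 = barrels of alkylate, x3 = barrels of butane, x4 = barrels of light naphtha, x5 = barrels of MTBE, x6 = barrels of ethanol.
min 79.65x1 + 145.68x2 + 71.49x3 + 72.03x4 + 127.13x5 + 88.54x6 with:
  5.3x1 + 4.82x2 + 4.09x3 + 5.07x4 + 4.17x5 + 3.31x6 ≥ 12.56   (energy)
  124.1x5 + 124.8x6 ≥ 214.9   (oxygenate mass)
  69.7x1 + 99.4x2 + 90.6x3 + 73.6x4 + 120.8x5 + 111.4x6 ≥ 84.2   (octane-barrels)
  x1, x2, x3, x4, x5, x6 ≥ 0.
The optimal basis is {light naphtha, ethanol}; raffinate, alkylate, butane, MTBE drop out. Binding constraints: energy and oxygenate mass.
That vertex is x4 = 1.3531, x6 = 1.722.
Objective = 72.03·1.3531 + 88.54·1.722 = 249.9297.

$249.93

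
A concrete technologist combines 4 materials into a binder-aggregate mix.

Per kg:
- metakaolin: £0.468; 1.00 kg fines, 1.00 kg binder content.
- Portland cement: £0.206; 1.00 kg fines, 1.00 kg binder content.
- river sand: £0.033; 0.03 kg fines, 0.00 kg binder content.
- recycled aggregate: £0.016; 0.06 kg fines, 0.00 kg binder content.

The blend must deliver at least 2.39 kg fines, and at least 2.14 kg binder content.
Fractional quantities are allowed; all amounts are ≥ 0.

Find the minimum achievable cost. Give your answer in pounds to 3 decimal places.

£0.492

This is a linear program. Let x1 = kg of metakaolin, x2 = kg of Portland cement, x3 = kg of river sand, x4 = kg of recycled aggregate.
Minimize 0.468x1 + 0.206x2 + 0.033x3 + 0.016x4 with:
  1x1 + 1x2 + 0.03x3 + 0.06x4 ≥ 2.39   (fines)
  1x1 + 1x2 ≥ 2.14   (binder content)
  x1, x2, x3, x4 ≥ 0.
The minimum-cost mix takes nothing from metakaolin, river sand, recycled aggregate — only Portland cement. There the fines constraint is tight.
That vertex is x2 = 2.39.
Cost = 0.206·2.39 = 0.49234.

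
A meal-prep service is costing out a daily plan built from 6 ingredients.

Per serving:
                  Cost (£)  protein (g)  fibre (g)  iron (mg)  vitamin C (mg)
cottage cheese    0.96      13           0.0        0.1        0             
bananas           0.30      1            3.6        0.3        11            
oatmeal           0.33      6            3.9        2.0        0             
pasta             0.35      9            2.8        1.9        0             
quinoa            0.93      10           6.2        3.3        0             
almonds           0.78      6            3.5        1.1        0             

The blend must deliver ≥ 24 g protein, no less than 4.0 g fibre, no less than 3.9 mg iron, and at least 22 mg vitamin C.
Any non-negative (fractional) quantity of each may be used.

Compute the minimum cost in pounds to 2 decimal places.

Set it up as a linear program. Let x1 = servings of cottage cheese, x2 = servings of bananas, x3 = servings of oatmeal, x4 = servings of pasta, x5 = servings of quinoa, x6 = servings of almonds.
Minimise 0.96x1 + 0.3x2 + 0.33x3 + 0.35x4 + 0.93x5 + 0.78x6 subject to:
  13x1 + 1x2 + 6x3 + 9x4 + 10x5 + 6x6 ≥ 24   (protein)
  3.6x2 + 3.9x3 + 2.8x4 + 6.2x5 + 3.5x6 ≥ 4   (fibre)
  0.1x1 + 0.3x2 + 2x3 + 1.9x4 + 3.3x5 + 1.1x6 ≥ 3.9   (iron)
  11x2 ≥ 22   (vitamin C)
  x1, x2, x3, x4, x5, x6 ≥ 0.
The cheapest feasible vertex uses only bananas, pasta; cottage cheese, oatmeal, quinoa, almonds are not used. The protein and vitamin C requirements are met with equality.
So bananas = 2 servings, pasta = 2.444 servings.
Hence cost = 0.3·2 + 0.35·2.444 = £1.4554.

£1.46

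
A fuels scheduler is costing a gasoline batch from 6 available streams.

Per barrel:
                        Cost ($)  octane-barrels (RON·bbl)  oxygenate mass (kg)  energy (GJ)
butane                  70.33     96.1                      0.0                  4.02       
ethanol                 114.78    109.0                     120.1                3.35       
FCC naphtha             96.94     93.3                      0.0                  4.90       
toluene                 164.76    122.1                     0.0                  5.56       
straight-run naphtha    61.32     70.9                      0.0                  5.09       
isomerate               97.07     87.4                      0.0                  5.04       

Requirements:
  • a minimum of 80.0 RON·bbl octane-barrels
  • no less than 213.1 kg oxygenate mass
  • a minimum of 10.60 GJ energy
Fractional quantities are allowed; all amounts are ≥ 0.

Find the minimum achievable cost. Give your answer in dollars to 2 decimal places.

Let x1 = barrels of butane, x2 = barrels of ethanol, x3 = barrels of FCC naphtha, x4 = barrels of toluene, x5 = barrels of straight-run naphtha, x6 = barrels of isomerate.
Minimize 70.33x1 + 114.78x2 + 96.94x3 + 164.76x4 + 61.32x5 + 97.07x6 s.t.:
  96.1x1 + 109x2 + 93.3x3 + 122.1x4 + 70.9x5 + 87.4x6 ≥ 80   (octane-barrels)
  120.1x2 ≥ 213.1   (oxygenate mass)
  4.02x1 + 3.35x2 + 4.9x3 + 5.56x4 + 5.09x5 + 5.04x6 ≥ 10.6   (energy)
  x1, x2, x3, x4, x5, x6 ≥ 0.
At the optimum only ethanol, straight-run naphtha are positive (butane, FCC naphtha, toluene, isomerate = 0). Binding constraints: oxygenate mass and energy.
Optimal quantities: ethanol = 1.77435 barrels, straight-run naphtha = 0.914717 barrels.
Objective = 114.78·1.77435 + 61.32·0.914717 = 259.7503.

$259.75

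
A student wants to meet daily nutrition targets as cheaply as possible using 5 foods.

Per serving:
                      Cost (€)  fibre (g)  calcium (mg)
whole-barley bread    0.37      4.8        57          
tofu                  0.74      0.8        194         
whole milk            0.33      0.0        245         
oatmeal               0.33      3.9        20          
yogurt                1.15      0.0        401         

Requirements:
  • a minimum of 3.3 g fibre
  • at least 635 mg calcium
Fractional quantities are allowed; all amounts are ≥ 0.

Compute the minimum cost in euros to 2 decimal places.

€1.06

Let x1 = servings of whole-barley bread, x2 = servings of tofu, x3 = servings of whole milk, x4 = servings of oatmeal, x5 = servings of yogurt.
Minimize 0.37x1 + 0.74x2 + 0.33x3 + 0.33x4 + 1.15x5 with:
  4.8x1 + 0.8x2 + 3.9x4 ≥ 3.3   (fibre)
  57x1 + 194x2 + 245x3 + 20x4 + 401x5 ≥ 635   (calcium)
  x1, x2, x3, x4, x5 ≥ 0.
At the optimum only whole-barley bread, whole milk are positive (tofu, oatmeal, yogurt = 0). Binding constraints: fibre and calcium.
So whole-barley bread = 0.6875 servings, whole milk = 2.432 servings.
Cost = 0.37·0.6875 + 0.33·2.432 = 1.0569.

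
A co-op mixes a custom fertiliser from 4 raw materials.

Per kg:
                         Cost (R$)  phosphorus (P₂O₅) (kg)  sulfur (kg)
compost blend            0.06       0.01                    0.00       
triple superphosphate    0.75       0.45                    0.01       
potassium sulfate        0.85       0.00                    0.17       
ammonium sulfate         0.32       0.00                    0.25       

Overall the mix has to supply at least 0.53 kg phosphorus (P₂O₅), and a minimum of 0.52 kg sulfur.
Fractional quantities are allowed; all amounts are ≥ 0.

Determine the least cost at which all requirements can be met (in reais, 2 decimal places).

Treat it as an LP. Let x1 = kg of compost blend, x2 = kg of triple superphosphate, x3 = kg of potassium sulfate, x4 = kg of ammonium sulfate.
min 0.06x1 + 0.75x2 + 0.85x3 + 0.32x4 s.t.:
  0.01x1 + 0.45x2 ≥ 0.53   (phosphorus (P₂O₅))
  0.01x2 + 0.17x3 + 0.25x4 ≥ 0.52   (sulfur)
  x1, x2, x3, x4 ≥ 0.
At the optimum only triple superphosphate, ammonium sulfate are positive (compost blend, potassium sulfate = 0). The phosphorus (P₂O₅) and sulfur requirements are met with equality.
Solving gives x2 = 1.178, x4 = 2.033.
Objective = 0.75·1.178 + 0.32·2.033 = 1.5341.

R$1.53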